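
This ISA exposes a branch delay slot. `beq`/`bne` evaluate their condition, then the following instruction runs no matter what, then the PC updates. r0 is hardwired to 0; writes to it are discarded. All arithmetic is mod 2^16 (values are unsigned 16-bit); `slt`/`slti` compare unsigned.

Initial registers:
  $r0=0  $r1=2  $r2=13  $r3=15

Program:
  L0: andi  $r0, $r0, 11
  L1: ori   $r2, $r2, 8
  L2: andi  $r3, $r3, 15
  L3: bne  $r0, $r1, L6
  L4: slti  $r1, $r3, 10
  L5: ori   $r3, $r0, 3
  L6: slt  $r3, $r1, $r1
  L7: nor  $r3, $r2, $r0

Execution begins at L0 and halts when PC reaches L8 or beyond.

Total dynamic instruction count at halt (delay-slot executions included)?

  step pc=0: andi  $r0, $r0, 11  regs=(0,2,13,15)
  step pc=1: ori   $r2, $r2, 8  regs=(0,2,13,15)
  step pc=2: andi  $r3, $r3, 15  regs=(0,2,13,15)
  step pc=3: bne  $r0, $r1, L6  cond=T  regs=(0,2,13,15)
  step pc=4: slti  $r1, $r3, 10  regs=(0,0,13,15)
  step pc=6: slt  $r3, $r1, $r1  regs=(0,0,13,0)
  step pc=7: nor  $r3, $r2, $r0  regs=(0,0,13,65522)

7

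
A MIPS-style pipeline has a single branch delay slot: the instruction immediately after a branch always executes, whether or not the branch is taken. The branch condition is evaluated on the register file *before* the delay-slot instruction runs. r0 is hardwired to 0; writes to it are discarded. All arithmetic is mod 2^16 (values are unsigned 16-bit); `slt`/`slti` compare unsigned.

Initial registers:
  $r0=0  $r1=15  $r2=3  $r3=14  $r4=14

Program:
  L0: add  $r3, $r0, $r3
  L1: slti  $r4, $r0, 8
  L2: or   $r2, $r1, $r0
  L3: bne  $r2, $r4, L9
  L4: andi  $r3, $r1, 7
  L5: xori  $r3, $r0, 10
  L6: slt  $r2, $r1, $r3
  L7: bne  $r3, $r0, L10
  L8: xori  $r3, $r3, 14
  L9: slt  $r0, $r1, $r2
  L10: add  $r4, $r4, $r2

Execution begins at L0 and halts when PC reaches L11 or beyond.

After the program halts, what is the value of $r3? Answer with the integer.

  step pc=0: add  $r3, $r0, $r3  regs=(0,15,3,14,14)
  step pc=1: slti  $r4, $r0, 8  regs=(0,15,3,14,1)
  step pc=2: or   $r2, $r1, $r0  regs=(0,15,15,14,1)
  step pc=3: bne  $r2, $r4, L9  cond=T  regs=(0,15,15,14,1)
  step pc=4: andi  $r3, $r1, 7  regs=(0,15,15,7,1)
  step pc=9: slt  $r0, $r1, $r2  regs=(0,15,15,7,1)
  step pc=10: add  $r4, $r4, $r2  regs=(0,15,15,7,16)

7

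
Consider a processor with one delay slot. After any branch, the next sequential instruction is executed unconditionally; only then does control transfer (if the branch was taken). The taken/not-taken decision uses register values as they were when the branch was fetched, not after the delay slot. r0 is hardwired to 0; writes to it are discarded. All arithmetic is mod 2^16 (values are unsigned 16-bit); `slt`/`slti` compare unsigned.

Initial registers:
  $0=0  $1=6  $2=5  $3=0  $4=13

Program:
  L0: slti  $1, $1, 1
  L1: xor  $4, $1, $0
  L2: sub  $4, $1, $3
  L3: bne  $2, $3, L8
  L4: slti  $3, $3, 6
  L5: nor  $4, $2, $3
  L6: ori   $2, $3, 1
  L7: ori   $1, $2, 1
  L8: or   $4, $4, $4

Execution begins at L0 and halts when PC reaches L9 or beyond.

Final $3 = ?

1

PC=0  slti  $1, $1, 1        | $0=0 $1=0 $2=5 $3=0 $4=13
PC=1  xor  $4, $1, $0        | $0=0 $1=0 $2=5 $3=0 $4=0
PC=2  sub  $4, $1, $3        | $0=0 $1=0 $2=5 $3=0 $4=0
PC=3  bne  $2, $3, L8        | $0=0 $1=0 $2=5 $3=0 $4=0  [TAKEN]
PC=4  slti  $3, $3, 6        | $0=0 $1=0 $2=5 $3=1 $4=0
PC=8  or   $4, $4, $4        | $0=0 $1=0 $2=5 $3=1 $4=0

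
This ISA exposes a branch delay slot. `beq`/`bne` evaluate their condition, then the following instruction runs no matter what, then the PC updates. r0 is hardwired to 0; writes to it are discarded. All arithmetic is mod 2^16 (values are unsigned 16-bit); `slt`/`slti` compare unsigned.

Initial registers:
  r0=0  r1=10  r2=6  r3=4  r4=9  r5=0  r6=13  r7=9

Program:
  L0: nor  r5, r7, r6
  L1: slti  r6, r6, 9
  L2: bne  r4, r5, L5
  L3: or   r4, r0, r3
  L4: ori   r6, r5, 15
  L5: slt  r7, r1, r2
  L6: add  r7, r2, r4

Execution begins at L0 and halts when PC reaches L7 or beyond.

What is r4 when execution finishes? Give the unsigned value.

4

[0] nor  r5, r7, r6  →  {r0:0, r1:10, r2:6, r3:4, r4:9, r5:65522, r6:13, r7:9}
[1] slti  r6, r6, 9  →  {r0:0, r1:10, r2:6, r3:4, r4:9, r5:65522, r6:0, r7:9}
[2] bne  r4, r5, L5  →  {r0:0, r1:10, r2:6, r3:4, r4:9, r5:65522, r6:0, r7:9}  ⟨branch taken⟩
[3] or   r4, r0, r3  →  {r0:0, r1:10, r2:6, r3:4, r4:4, r5:65522, r6:0, r7:9}
[5] slt  r7, r1, r2  →  {r0:0, r1:10, r2:6, r3:4, r4:4, r5:65522, r6:0, r7:0}
[6] add  r7, r2, r4  →  {r0:0, r1:10, r2:6, r3:4, r4:4, r5:65522, r6:0, r7:10}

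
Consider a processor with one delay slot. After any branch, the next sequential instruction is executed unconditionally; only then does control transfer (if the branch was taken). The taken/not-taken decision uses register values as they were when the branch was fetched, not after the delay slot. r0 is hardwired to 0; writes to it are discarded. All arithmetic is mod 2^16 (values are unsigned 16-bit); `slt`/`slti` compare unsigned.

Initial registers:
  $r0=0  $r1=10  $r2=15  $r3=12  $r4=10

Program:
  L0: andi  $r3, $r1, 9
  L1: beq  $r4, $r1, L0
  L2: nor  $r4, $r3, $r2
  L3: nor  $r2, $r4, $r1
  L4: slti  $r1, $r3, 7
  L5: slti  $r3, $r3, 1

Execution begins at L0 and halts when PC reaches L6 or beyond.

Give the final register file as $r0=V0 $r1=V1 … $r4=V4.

$r0=0 $r1=0 $r2=5 $r3=0 $r4=65520

[0] andi  $r3, $r1, 9  →  {$r0:0, $r1:10, $r2:15, $r3:8, $r4:10}
[1] beq  $r4, $r1, L0  →  {$r0:0, $r1:10, $r2:15, $r3:8, $r4:10}  ⟨branch taken⟩
[2] nor  $r4, $r3, $r2  →  {$r0:0, $r1:10, $r2:15, $r3:8, $r4:65520}
[0] andi  $r3, $r1, 9  →  {$r0:0, $r1:10, $r2:15, $r3:8, $r4:65520}
[1] beq  $r4, $r1, L0  →  {$r0:0, $r1:10, $r2:15, $r3:8, $r4:65520}  ⟨branch fallthrough⟩
[2] nor  $r4, $r3, $r2  →  {$r0:0, $r1:10, $r2:15, $r3:8, $r4:65520}
[3] nor  $r2, $r4, $r1  →  {$r0:0, $r1:10, $r2:5, $r3:8, $r4:65520}
[4] slti  $r1, $r3, 7  →  {$r0:0, $r1:0, $r2:5, $r3:8, $r4:65520}
[5] slti  $r3, $r3, 1  →  {$r0:0, $r1:0, $r2:5, $r3:0, $r4:65520}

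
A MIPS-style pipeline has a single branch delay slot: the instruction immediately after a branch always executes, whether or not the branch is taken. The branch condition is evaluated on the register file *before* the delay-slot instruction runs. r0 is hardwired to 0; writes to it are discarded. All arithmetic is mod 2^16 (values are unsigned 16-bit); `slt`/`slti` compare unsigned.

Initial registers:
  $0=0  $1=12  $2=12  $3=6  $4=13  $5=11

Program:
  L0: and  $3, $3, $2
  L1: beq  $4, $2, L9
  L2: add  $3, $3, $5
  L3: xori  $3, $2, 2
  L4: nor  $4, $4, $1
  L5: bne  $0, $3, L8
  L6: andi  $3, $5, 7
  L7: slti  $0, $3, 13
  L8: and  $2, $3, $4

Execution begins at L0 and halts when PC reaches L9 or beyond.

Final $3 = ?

3

#0 and  $3, $3, $2 ; 0/12/12/4/13/11
#1 beq  $4, $2, L9 ; 0/12/12/4/13/11 ; →fallthru
#2 add  $3, $3, $5 ; 0/12/12/15/13/11
#3 xori  $3, $2, 2 ; 0/12/12/14/13/11
#4 nor  $4, $4, $1 ; 0/12/12/14/65522/11
#5 bne  $0, $3, L8 ; 0/12/12/14/65522/11 ; →target
#6 andi  $3, $5, 7 ; 0/12/12/3/65522/11
#8 and  $2, $3, $4 ; 0/12/2/3/65522/11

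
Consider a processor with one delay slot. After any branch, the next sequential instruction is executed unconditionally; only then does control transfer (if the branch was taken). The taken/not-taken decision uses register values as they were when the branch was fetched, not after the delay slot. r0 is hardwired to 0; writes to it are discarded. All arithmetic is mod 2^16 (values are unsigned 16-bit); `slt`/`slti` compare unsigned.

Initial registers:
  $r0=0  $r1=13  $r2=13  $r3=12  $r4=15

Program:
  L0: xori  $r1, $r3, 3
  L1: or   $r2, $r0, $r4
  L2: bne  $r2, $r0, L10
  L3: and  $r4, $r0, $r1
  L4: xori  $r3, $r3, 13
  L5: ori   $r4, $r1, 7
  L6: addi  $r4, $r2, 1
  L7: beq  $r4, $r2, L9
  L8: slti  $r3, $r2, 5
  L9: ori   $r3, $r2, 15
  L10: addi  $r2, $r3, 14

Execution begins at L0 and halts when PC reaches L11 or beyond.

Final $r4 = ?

0

  step pc=0: xori  $r1, $r3, 3  regs=(0,15,13,12,15)
  step pc=1: or   $r2, $r0, $r4  regs=(0,15,15,12,15)
  step pc=2: bne  $r2, $r0, L10  cond=T  regs=(0,15,15,12,15)
  step pc=3: and  $r4, $r0, $r1  regs=(0,15,15,12,0)
  step pc=10: addi  $r2, $r3, 14  regs=(0,15,26,12,0)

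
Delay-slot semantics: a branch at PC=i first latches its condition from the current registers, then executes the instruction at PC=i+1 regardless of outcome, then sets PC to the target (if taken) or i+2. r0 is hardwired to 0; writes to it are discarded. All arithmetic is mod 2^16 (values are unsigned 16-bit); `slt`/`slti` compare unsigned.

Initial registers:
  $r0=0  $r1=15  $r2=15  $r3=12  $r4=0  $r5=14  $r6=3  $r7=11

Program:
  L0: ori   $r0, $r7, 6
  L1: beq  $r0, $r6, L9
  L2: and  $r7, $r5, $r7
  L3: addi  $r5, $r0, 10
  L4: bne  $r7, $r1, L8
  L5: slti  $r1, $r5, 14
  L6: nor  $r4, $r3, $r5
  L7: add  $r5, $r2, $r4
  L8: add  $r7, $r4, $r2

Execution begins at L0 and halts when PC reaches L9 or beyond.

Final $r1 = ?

1

#0 ori   $r0, $r7, 6 ; 0/15/15/12/0/14/3/11
#1 beq  $r0, $r6, L9 ; 0/15/15/12/0/14/3/11 ; →fallthru
#2 and  $r7, $r5, $r7 ; 0/15/15/12/0/14/3/10
#3 addi  $r5, $r0, 10 ; 0/15/15/12/0/10/3/10
#4 bne  $r7, $r1, L8 ; 0/15/15/12/0/10/3/10 ; →target
#5 slti  $r1, $r5, 14 ; 0/1/15/12/0/10/3/10
#8 add  $r7, $r4, $r2 ; 0/1/15/12/0/10/3/15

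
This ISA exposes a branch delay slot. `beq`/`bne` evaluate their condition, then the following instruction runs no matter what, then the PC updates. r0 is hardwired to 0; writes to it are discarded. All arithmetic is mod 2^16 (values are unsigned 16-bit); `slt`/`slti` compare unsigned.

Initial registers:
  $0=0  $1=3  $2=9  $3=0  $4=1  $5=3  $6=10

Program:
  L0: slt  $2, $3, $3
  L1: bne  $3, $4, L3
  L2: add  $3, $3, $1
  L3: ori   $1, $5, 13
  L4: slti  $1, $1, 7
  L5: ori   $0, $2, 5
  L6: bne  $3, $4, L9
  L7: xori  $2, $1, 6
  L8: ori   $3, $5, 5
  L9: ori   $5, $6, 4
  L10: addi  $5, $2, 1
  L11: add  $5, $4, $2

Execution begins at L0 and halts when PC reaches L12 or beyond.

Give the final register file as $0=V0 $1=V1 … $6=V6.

$0=0 $1=0 $2=6 $3=3 $4=1 $5=7 $6=10

PC=0  slt  $2, $3, $3        | $0=0 $1=3 $2=0 $3=0 $4=1 $5=3 $6=10
PC=1  bne  $3, $4, L3        | $0=0 $1=3 $2=0 $3=0 $4=1 $5=3 $6=10  [TAKEN]
PC=2  add  $3, $3, $1        | $0=0 $1=3 $2=0 $3=3 $4=1 $5=3 $6=10
PC=3  ori   $1, $5, 13       | $0=0 $1=15 $2=0 $3=3 $4=1 $5=3 $6=10
PC=4  slti  $1, $1, 7        | $0=0 $1=0 $2=0 $3=3 $4=1 $5=3 $6=10
PC=5  ori   $0, $2, 5        | $0=0 $1=0 $2=0 $3=3 $4=1 $5=3 $6=10
PC=6  bne  $3, $4, L9        | $0=0 $1=0 $2=0 $3=3 $4=1 $5=3 $6=10  [TAKEN]
PC=7  xori  $2, $1, 6        | $0=0 $1=0 $2=6 $3=3 $4=1 $5=3 $6=10
PC=9  ori   $5, $6, 4        | $0=0 $1=0 $2=6 $3=3 $4=1 $5=14 $6=10
PC=10 addi  $5, $2, 1        | $0=0 $1=0 $2=6 $3=3 $4=1 $5=7 $6=10
PC=11 add  $5, $4, $2        | $0=0 $1=0 $2=6 $3=3 $4=1 $5=7 $6=10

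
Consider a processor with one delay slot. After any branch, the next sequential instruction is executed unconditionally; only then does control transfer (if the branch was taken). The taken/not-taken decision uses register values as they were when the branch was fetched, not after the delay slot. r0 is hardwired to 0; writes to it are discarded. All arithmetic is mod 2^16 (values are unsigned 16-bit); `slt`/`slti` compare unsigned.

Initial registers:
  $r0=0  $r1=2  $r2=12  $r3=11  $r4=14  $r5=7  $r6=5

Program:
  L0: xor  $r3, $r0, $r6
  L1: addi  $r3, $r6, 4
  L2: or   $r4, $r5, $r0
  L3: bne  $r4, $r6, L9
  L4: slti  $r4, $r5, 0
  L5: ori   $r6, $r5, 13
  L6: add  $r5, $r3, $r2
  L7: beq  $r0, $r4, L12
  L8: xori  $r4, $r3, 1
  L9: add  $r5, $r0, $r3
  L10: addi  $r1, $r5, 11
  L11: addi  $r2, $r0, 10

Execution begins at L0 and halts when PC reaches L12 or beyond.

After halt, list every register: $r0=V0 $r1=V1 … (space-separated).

#0 xor  $r3, $r0, $r6 ; 0/2/12/5/14/7/5
#1 addi  $r3, $r6, 4 ; 0/2/12/9/14/7/5
#2 or   $r4, $r5, $r0 ; 0/2/12/9/7/7/5
#3 bne  $r4, $r6, L9 ; 0/2/12/9/7/7/5 ; →target
#4 slti  $r4, $r5, 0 ; 0/2/12/9/0/7/5
#9 add  $r5, $r0, $r3 ; 0/2/12/9/0/9/5
#10 addi  $r1, $r5, 11 ; 0/20/12/9/0/9/5
#11 addi  $r2, $r0, 10 ; 0/20/10/9/0/9/5

$r0=0 $r1=20 $r2=10 $r3=9 $r4=0 $r5=9 $r6=5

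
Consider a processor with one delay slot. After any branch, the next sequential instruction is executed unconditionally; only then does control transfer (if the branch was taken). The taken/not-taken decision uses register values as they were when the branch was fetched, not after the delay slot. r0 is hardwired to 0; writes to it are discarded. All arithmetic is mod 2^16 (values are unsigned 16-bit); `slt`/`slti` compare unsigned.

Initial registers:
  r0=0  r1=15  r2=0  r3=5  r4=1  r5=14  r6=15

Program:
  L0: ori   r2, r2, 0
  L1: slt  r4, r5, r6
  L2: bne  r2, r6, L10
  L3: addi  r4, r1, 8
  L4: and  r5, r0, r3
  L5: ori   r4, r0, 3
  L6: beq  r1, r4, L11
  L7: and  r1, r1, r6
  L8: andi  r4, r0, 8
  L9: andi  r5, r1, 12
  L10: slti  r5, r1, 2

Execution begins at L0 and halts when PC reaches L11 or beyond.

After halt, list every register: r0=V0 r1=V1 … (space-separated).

#0 ori   r2, r2, 0 ; 0/15/0/5/1/14/15
#1 slt  r4, r5, r6 ; 0/15/0/5/1/14/15
#2 bne  r2, r6, L10 ; 0/15/0/5/1/14/15 ; →target
#3 addi  r4, r1, 8 ; 0/15/0/5/23/14/15
#10 slti  r5, r1, 2 ; 0/15/0/5/23/0/15

r0=0 r1=15 r2=0 r3=5 r4=23 r5=0 r6=15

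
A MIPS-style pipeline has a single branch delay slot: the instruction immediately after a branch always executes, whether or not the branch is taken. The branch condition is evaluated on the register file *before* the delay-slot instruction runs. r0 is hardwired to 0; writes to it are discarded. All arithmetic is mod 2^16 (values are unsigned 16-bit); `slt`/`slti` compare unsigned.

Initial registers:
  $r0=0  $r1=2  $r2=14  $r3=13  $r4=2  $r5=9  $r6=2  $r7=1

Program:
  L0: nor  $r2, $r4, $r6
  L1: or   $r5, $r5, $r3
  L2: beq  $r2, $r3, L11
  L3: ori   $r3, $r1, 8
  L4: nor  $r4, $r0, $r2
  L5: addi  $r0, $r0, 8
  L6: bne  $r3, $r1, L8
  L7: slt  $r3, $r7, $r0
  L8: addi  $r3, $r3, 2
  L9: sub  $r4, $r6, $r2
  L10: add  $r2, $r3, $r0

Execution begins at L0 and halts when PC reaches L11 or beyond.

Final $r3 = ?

  step pc=0: nor  $r2, $r4, $r6  regs=(0,2,65533,13,2,9,2,1)
  step pc=1: or   $r5, $r5, $r3  regs=(0,2,65533,13,2,13,2,1)
  step pc=2: beq  $r2, $r3, L11  cond=F  regs=(0,2,65533,13,2,13,2,1)
  step pc=3: ori   $r3, $r1, 8  regs=(0,2,65533,10,2,13,2,1)
  step pc=4: nor  $r4, $r0, $r2  regs=(0,2,65533,10,2,13,2,1)
  step pc=5: addi  $r0, $r0, 8  regs=(0,2,65533,10,2,13,2,1)
  step pc=6: bne  $r3, $r1, L8  cond=T  regs=(0,2,65533,10,2,13,2,1)
  step pc=7: slt  $r3, $r7, $r0  regs=(0,2,65533,0,2,13,2,1)
  step pc=8: addi  $r3, $r3, 2  regs=(0,2,65533,2,2,13,2,1)
  step pc=9: sub  $r4, $r6, $r2  regs=(0,2,65533,2,5,13,2,1)
  step pc=10: add  $r2, $r3, $r0  regs=(0,2,2,2,5,13,2,1)

2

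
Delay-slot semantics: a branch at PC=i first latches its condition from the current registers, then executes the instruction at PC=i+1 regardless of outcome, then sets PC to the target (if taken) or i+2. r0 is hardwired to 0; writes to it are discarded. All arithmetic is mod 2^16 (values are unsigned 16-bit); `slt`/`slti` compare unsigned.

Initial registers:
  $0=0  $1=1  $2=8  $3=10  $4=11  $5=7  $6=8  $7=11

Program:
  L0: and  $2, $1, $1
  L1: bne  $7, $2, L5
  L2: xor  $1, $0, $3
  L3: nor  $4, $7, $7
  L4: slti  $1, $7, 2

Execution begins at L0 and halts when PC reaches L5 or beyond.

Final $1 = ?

10

[0] and  $2, $1, $1  →  {$0:0, $1:1, $2:1, $3:10, $4:11, $5:7, $6:8, $7:11}
[1] bne  $7, $2, L5  →  {$0:0, $1:1, $2:1, $3:10, $4:11, $5:7, $6:8, $7:11}  ⟨branch taken⟩
[2] xor  $1, $0, $3  →  {$0:0, $1:10, $2:1, $3:10, $4:11, $5:7, $6:8, $7:11}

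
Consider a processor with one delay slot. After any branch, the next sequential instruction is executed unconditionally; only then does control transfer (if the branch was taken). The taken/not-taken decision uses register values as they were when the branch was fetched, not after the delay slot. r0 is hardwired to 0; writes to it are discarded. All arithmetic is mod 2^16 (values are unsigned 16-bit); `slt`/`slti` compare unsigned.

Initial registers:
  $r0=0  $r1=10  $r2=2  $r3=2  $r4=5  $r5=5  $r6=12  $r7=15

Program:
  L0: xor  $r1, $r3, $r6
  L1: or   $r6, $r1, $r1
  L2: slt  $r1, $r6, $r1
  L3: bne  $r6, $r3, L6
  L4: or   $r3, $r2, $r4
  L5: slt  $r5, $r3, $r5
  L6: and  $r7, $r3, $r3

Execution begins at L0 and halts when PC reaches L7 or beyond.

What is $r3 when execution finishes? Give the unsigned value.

7

  step pc=0: xor  $r1, $r3, $r6  regs=(0,14,2,2,5,5,12,15)
  step pc=1: or   $r6, $r1, $r1  regs=(0,14,2,2,5,5,14,15)
  step pc=2: slt  $r1, $r6, $r1  regs=(0,0,2,2,5,5,14,15)
  step pc=3: bne  $r6, $r3, L6  cond=T  regs=(0,0,2,2,5,5,14,15)
  step pc=4: or   $r3, $r2, $r4  regs=(0,0,2,7,5,5,14,15)
  step pc=6: and  $r7, $r3, $r3  regs=(0,0,2,7,5,5,14,7)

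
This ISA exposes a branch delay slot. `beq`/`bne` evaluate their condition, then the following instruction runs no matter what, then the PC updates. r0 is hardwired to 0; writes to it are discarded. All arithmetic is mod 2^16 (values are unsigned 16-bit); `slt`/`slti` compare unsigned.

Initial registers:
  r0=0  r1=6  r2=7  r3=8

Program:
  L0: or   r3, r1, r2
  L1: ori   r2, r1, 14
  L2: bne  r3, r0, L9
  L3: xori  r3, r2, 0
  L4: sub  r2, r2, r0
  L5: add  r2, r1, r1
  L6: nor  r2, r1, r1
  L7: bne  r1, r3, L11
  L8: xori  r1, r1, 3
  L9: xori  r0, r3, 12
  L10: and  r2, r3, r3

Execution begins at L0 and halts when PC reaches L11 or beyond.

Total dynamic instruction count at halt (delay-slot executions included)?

  step pc=0: or   r3, r1, r2  regs=(0,6,7,7)
  step pc=1: ori   r2, r1, 14  regs=(0,6,14,7)
  step pc=2: bne  r3, r0, L9  cond=T  regs=(0,6,14,7)
  step pc=3: xori  r3, r2, 0  regs=(0,6,14,14)
  step pc=9: xori  r0, r3, 12  regs=(0,6,14,14)
  step pc=10: and  r2, r3, r3  regs=(0,6,14,14)

6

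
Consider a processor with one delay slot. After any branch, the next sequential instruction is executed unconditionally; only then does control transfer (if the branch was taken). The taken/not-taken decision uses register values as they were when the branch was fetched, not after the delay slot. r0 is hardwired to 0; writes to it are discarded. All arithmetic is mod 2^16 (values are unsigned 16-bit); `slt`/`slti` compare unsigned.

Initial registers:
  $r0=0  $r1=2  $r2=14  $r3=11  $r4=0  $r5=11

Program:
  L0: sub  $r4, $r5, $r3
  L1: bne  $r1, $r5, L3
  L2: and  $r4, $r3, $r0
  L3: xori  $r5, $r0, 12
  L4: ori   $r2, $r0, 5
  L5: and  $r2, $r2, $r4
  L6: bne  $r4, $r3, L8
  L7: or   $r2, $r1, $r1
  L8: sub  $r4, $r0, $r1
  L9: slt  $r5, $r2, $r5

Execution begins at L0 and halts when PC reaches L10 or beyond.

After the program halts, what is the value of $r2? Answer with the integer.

#0 sub  $r4, $r5, $r3 ; 0/2/14/11/0/11
#1 bne  $r1, $r5, L3 ; 0/2/14/11/0/11 ; →target
#2 and  $r4, $r3, $r0 ; 0/2/14/11/0/11
#3 xori  $r5, $r0, 12 ; 0/2/14/11/0/12
#4 ori   $r2, $r0, 5 ; 0/2/5/11/0/12
#5 and  $r2, $r2, $r4 ; 0/2/0/11/0/12
#6 bne  $r4, $r3, L8 ; 0/2/0/11/0/12 ; →target
#7 or   $r2, $r1, $r1 ; 0/2/2/11/0/12
#8 sub  $r4, $r0, $r1 ; 0/2/2/11/65534/12
#9 slt  $r5, $r2, $r5 ; 0/2/2/11/65534/1

2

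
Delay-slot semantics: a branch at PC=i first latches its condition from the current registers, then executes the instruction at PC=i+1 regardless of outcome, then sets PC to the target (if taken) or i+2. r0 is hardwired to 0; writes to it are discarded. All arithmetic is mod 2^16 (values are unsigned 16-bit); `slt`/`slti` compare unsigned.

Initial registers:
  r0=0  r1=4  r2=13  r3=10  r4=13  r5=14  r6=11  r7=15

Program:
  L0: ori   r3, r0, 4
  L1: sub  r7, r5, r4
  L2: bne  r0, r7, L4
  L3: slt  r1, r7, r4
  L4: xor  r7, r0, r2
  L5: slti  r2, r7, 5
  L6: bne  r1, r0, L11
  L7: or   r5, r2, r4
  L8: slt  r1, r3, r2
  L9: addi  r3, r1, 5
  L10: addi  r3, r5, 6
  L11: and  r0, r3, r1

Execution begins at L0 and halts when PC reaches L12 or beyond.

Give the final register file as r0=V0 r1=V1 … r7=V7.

r0=0 r1=1 r2=0 r3=4 r4=13 r5=13 r6=11 r7=13

[0] ori   r3, r0, 4  →  {r0:0, r1:4, r2:13, r3:4, r4:13, r5:14, r6:11, r7:15}
[1] sub  r7, r5, r4  →  {r0:0, r1:4, r2:13, r3:4, r4:13, r5:14, r6:11, r7:1}
[2] bne  r0, r7, L4  →  {r0:0, r1:4, r2:13, r3:4, r4:13, r5:14, r6:11, r7:1}  ⟨branch taken⟩
[3] slt  r1, r7, r4  →  {r0:0, r1:1, r2:13, r3:4, r4:13, r5:14, r6:11, r7:1}
[4] xor  r7, r0, r2  →  {r0:0, r1:1, r2:13, r3:4, r4:13, r5:14, r6:11, r7:13}
[5] slti  r2, r7, 5  →  {r0:0, r1:1, r2:0, r3:4, r4:13, r5:14, r6:11, r7:13}
[6] bne  r1, r0, L11  →  {r0:0, r1:1, r2:0, r3:4, r4:13, r5:14, r6:11, r7:13}  ⟨branch taken⟩
[7] or   r5, r2, r4  →  {r0:0, r1:1, r2:0, r3:4, r4:13, r5:13, r6:11, r7:13}
[11] and  r0, r3, r1  →  {r0:0, r1:1, r2:0, r3:4, r4:13, r5:13, r6:11, r7:13}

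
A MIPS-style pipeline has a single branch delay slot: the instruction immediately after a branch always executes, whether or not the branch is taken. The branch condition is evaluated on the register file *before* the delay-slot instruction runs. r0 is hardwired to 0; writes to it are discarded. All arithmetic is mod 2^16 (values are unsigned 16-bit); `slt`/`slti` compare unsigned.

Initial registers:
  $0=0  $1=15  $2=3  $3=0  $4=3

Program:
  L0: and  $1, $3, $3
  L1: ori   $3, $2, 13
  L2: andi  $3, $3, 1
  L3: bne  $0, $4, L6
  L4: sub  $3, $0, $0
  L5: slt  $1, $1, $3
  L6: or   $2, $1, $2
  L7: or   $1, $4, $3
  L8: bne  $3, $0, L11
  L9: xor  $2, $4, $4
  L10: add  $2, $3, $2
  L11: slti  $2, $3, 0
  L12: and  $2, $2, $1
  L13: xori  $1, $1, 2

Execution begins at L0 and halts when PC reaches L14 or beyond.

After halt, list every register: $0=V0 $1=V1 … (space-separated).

  step pc=0: and  $1, $3, $3  regs=(0,0,3,0,3)
  step pc=1: ori   $3, $2, 13  regs=(0,0,3,15,3)
  step pc=2: andi  $3, $3, 1  regs=(0,0,3,1,3)
  step pc=3: bne  $0, $4, L6  cond=T  regs=(0,0,3,1,3)
  step pc=4: sub  $3, $0, $0  regs=(0,0,3,0,3)
  step pc=6: or   $2, $1, $2  regs=(0,0,3,0,3)
  step pc=7: or   $1, $4, $3  regs=(0,3,3,0,3)
  step pc=8: bne  $3, $0, L11  cond=F  regs=(0,3,3,0,3)
  step pc=9: xor  $2, $4, $4  regs=(0,3,0,0,3)
  step pc=10: add  $2, $3, $2  regs=(0,3,0,0,3)
  step pc=11: slti  $2, $3, 0  regs=(0,3,0,0,3)
  step pc=12: and  $2, $2, $1  regs=(0,3,0,0,3)
  step pc=13: xori  $1, $1, 2  regs=(0,1,0,0,3)

$0=0 $1=1 $2=0 $3=0 $4=3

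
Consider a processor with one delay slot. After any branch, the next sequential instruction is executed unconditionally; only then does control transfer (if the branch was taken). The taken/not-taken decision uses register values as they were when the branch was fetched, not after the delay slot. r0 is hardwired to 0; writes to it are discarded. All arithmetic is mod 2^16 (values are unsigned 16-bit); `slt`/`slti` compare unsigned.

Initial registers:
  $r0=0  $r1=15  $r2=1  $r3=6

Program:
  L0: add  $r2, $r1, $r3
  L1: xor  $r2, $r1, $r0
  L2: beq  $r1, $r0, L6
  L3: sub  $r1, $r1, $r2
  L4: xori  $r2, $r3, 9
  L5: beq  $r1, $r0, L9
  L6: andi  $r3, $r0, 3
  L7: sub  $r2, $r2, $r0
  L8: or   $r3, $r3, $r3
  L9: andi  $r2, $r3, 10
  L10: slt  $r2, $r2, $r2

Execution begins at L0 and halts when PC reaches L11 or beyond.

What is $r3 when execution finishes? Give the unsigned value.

[0] add  $r2, $r1, $r3  →  {$r0:0, $r1:15, $r2:21, $r3:6}
[1] xor  $r2, $r1, $r0  →  {$r0:0, $r1:15, $r2:15, $r3:6}
[2] beq  $r1, $r0, L6  →  {$r0:0, $r1:15, $r2:15, $r3:6}  ⟨branch fallthrough⟩
[3] sub  $r1, $r1, $r2  →  {$r0:0, $r1:0, $r2:15, $r3:6}
[4] xori  $r2, $r3, 9  →  {$r0:0, $r1:0, $r2:15, $r3:6}
[5] beq  $r1, $r0, L9  →  {$r0:0, $r1:0, $r2:15, $r3:6}  ⟨branch taken⟩
[6] andi  $r3, $r0, 3  →  {$r0:0, $r1:0, $r2:15, $r3:0}
[9] andi  $r2, $r3, 10  →  {$r0:0, $r1:0, $r2:0, $r3:0}
[10] slt  $r2, $r2, $r2  →  {$r0:0, $r1:0, $r2:0, $r3:0}

0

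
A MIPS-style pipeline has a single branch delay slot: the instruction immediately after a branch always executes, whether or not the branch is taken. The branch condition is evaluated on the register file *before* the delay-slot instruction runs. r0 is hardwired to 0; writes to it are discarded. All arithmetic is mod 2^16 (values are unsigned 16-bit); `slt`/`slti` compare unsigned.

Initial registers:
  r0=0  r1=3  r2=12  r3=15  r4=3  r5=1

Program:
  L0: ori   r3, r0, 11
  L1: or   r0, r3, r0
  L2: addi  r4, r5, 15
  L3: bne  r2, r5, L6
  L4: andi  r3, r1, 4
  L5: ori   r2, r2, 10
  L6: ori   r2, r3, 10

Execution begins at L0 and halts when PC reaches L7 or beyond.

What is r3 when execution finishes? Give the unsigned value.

0

  step pc=0: ori   r3, r0, 11  regs=(0,3,12,11,3,1)
  step pc=1: or   r0, r3, r0  regs=(0,3,12,11,3,1)
  step pc=2: addi  r4, r5, 15  regs=(0,3,12,11,16,1)
  step pc=3: bne  r2, r5, L6  cond=T  regs=(0,3,12,11,16,1)
  step pc=4: andi  r3, r1, 4  regs=(0,3,12,0,16,1)
  step pc=6: ori   r2, r3, 10  regs=(0,3,10,0,16,1)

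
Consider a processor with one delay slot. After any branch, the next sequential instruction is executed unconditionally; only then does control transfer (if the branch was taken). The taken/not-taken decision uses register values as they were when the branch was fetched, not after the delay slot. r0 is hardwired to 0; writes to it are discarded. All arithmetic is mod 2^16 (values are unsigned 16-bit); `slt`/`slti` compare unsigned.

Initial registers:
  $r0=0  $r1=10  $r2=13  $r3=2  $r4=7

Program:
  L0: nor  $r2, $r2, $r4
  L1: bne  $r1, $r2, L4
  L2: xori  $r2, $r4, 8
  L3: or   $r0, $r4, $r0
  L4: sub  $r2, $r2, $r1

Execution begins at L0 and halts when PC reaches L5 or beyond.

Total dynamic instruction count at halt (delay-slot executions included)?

4

PC=0  nor  $r2, $r2, $r4     | $r0=0 $r1=10 $r2=65520 $r3=2 $r4=7
PC=1  bne  $r1, $r2, L4      | $r0=0 $r1=10 $r2=65520 $r3=2 $r4=7  [TAKEN]
PC=2  xori  $r2, $r4, 8      | $r0=0 $r1=10 $r2=15 $r3=2 $r4=7
PC=4  sub  $r2, $r2, $r1     | $r0=0 $r1=10 $r2=5 $r3=2 $r4=7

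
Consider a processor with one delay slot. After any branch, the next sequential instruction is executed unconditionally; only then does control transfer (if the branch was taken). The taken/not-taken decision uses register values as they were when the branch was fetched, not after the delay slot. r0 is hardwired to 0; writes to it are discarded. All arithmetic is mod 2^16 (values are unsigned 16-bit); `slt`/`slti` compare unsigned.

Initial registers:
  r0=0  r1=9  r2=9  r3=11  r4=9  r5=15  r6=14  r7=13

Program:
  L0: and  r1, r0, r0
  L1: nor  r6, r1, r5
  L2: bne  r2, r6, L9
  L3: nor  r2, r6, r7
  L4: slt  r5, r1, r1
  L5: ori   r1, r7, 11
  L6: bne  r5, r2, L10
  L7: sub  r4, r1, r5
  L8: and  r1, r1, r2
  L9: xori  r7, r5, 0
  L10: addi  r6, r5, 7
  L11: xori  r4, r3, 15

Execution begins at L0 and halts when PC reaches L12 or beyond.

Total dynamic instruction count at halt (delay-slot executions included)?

PC=0  and  r1, r0, r0        | r0=0 r1=0 r2=9 r3=11 r4=9 r5=15 r6=14 r7=13
PC=1  nor  r6, r1, r5        | r0=0 r1=0 r2=9 r3=11 r4=9 r5=15 r6=65520 r7=13
PC=2  bne  r2, r6, L9        | r0=0 r1=0 r2=9 r3=11 r4=9 r5=15 r6=65520 r7=13  [TAKEN]
PC=3  nor  r2, r6, r7        | r0=0 r1=0 r2=2 r3=11 r4=9 r5=15 r6=65520 r7=13
PC=9  xori  r7, r5, 0        | r0=0 r1=0 r2=2 r3=11 r4=9 r5=15 r6=65520 r7=15
PC=10 addi  r6, r5, 7        | r0=0 r1=0 r2=2 r3=11 r4=9 r5=15 r6=22 r7=15
PC=11 xori  r4, r3, 15       | r0=0 r1=0 r2=2 r3=11 r4=4 r5=15 r6=22 r7=15

7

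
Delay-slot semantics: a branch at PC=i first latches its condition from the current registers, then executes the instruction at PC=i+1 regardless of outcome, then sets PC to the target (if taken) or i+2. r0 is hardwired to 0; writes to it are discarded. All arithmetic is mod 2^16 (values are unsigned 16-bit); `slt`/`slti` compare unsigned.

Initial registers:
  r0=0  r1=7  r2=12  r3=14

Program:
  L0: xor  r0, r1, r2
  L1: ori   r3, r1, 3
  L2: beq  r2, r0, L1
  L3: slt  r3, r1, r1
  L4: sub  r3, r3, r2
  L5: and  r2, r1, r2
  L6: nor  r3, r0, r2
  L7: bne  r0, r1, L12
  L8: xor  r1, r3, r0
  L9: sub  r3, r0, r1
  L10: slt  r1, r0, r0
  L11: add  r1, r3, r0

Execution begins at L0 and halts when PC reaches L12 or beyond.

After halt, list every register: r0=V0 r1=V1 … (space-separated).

  step pc=0: xor  r0, r1, r2  regs=(0,7,12,14)
  step pc=1: ori   r3, r1, 3  regs=(0,7,12,7)
  step pc=2: beq  r2, r0, L1  cond=F  regs=(0,7,12,7)
  step pc=3: slt  r3, r1, r1  regs=(0,7,12,0)
  step pc=4: sub  r3, r3, r2  regs=(0,7,12,65524)
  step pc=5: and  r2, r1, r2  regs=(0,7,4,65524)
  step pc=6: nor  r3, r0, r2  regs=(0,7,4,65531)
  step pc=7: bne  r0, r1, L12  cond=T  regs=(0,7,4,65531)
  step pc=8: xor  r1, r3, r0  regs=(0,65531,4,65531)

r0=0 r1=65531 r2=4 r3=65531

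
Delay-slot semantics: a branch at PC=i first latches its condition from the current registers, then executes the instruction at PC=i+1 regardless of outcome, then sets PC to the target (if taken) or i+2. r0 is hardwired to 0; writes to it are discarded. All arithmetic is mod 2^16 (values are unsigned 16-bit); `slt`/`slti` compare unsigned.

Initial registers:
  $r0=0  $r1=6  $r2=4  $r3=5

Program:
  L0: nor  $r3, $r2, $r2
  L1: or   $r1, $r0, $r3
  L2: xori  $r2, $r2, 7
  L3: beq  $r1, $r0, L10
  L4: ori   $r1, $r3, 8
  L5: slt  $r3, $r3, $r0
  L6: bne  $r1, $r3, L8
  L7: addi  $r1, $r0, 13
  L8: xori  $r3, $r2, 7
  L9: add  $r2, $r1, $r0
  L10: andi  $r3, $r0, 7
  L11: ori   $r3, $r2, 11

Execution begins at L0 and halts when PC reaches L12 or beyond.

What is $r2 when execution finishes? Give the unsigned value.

  step pc=0: nor  $r3, $r2, $r2  regs=(0,6,4,65531)
  step pc=1: or   $r1, $r0, $r3  regs=(0,65531,4,65531)
  step pc=2: xori  $r2, $r2, 7  regs=(0,65531,3,65531)
  step pc=3: beq  $r1, $r0, L10  cond=F  regs=(0,65531,3,65531)
  step pc=4: ori   $r1, $r3, 8  regs=(0,65531,3,65531)
  step pc=5: slt  $r3, $r3, $r0  regs=(0,65531,3,0)
  step pc=6: bne  $r1, $r3, L8  cond=T  regs=(0,65531,3,0)
  step pc=7: addi  $r1, $r0, 13  regs=(0,13,3,0)
  step pc=8: xori  $r3, $r2, 7  regs=(0,13,3,4)
  step pc=9: add  $r2, $r1, $r0  regs=(0,13,13,4)
  step pc=10: andi  $r3, $r0, 7  regs=(0,13,13,0)
  step pc=11: ori   $r3, $r2, 11  regs=(0,13,13,15)

13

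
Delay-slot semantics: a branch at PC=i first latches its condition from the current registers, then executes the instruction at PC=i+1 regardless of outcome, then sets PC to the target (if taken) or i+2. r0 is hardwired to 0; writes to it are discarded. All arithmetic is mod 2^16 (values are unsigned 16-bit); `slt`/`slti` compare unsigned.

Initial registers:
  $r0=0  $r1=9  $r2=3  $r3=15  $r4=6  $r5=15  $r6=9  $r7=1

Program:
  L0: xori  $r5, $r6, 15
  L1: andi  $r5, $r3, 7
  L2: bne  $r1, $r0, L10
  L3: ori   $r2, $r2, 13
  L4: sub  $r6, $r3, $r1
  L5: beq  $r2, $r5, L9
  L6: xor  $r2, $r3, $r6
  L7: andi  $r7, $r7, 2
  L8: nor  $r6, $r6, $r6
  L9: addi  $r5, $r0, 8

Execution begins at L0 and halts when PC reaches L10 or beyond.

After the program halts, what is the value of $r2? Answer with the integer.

#0 xori  $r5, $r6, 15 ; 0/9/3/15/6/6/9/1
#1 andi  $r5, $r3, 7 ; 0/9/3/15/6/7/9/1
#2 bne  $r1, $r0, L10 ; 0/9/3/15/6/7/9/1 ; →target
#3 ori   $r2, $r2, 13 ; 0/9/15/15/6/7/9/1

15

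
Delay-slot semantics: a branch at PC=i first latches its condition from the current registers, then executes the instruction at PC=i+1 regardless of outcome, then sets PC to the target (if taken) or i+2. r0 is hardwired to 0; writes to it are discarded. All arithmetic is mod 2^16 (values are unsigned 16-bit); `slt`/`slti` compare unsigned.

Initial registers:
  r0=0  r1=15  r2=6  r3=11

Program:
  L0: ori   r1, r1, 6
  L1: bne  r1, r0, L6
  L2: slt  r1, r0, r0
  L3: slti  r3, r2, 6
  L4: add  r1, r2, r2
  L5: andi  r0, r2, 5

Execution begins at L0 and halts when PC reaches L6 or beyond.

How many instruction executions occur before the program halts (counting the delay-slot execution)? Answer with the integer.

3

[0] ori   r1, r1, 6  →  {r0:0, r1:15, r2:6, r3:11}
[1] bne  r1, r0, L6  →  {r0:0, r1:15, r2:6, r3:11}  ⟨branch taken⟩
[2] slt  r1, r0, r0  →  {r0:0, r1:0, r2:6, r3:11}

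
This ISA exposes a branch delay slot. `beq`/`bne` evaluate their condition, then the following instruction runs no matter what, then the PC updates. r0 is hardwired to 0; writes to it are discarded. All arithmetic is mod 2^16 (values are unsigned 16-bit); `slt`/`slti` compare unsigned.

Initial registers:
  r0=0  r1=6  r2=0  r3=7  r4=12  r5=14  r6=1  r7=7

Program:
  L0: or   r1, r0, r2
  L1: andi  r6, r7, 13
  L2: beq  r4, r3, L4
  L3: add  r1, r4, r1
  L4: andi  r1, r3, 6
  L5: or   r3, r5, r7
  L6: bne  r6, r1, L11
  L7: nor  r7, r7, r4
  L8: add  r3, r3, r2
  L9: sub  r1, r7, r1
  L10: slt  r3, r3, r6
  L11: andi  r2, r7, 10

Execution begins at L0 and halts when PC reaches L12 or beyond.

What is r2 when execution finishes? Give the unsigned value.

0

PC=0  or   r1, r0, r2        | r0=0 r1=0 r2=0 r3=7 r4=12 r5=14 r6=1 r7=7
PC=1  andi  r6, r7, 13       | r0=0 r1=0 r2=0 r3=7 r4=12 r5=14 r6=5 r7=7
PC=2  beq  r4, r3, L4        | r0=0 r1=0 r2=0 r3=7 r4=12 r5=14 r6=5 r7=7  [not taken]
PC=3  add  r1, r4, r1        | r0=0 r1=12 r2=0 r3=7 r4=12 r5=14 r6=5 r7=7
PC=4  andi  r1, r3, 6        | r0=0 r1=6 r2=0 r3=7 r4=12 r5=14 r6=5 r7=7
PC=5  or   r3, r5, r7        | r0=0 r1=6 r2=0 r3=15 r4=12 r5=14 r6=5 r7=7
PC=6  bne  r6, r1, L11       | r0=0 r1=6 r2=0 r3=15 r4=12 r5=14 r6=5 r7=7  [TAKEN]
PC=7  nor  r7, r7, r4        | r0=0 r1=6 r2=0 r3=15 r4=12 r5=14 r6=5 r7=65520
PC=11 andi  r2, r7, 10       | r0=0 r1=6 r2=0 r3=15 r4=12 r5=14 r6=5 r7=65520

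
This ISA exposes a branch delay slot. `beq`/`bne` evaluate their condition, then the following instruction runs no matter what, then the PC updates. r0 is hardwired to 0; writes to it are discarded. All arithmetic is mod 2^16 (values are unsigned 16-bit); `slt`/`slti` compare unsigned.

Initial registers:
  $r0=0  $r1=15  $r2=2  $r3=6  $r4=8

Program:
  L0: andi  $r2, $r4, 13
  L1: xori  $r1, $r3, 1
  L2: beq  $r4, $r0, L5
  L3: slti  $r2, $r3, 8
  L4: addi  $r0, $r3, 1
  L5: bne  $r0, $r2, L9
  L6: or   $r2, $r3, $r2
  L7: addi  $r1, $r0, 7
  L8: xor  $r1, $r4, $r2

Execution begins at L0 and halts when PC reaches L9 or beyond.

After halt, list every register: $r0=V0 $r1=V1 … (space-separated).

$r0=0 $r1=7 $r2=7 $r3=6 $r4=8

PC=0  andi  $r2, $r4, 13     | $r0=0 $r1=15 $r2=8 $r3=6 $r4=8
PC=1  xori  $r1, $r3, 1      | $r0=0 $r1=7 $r2=8 $r3=6 $r4=8
PC=2  beq  $r4, $r0, L5      | $r0=0 $r1=7 $r2=8 $r3=6 $r4=8  [not taken]
PC=3  slti  $r2, $r3, 8      | $r0=0 $r1=7 $r2=1 $r3=6 $r4=8
PC=4  addi  $r0, $r3, 1      | $r0=0 $r1=7 $r2=1 $r3=6 $r4=8
PC=5  bne  $r0, $r2, L9      | $r0=0 $r1=7 $r2=1 $r3=6 $r4=8  [TAKEN]
PC=6  or   $r2, $r3, $r2     | $r0=0 $r1=7 $r2=7 $r3=6 $r4=8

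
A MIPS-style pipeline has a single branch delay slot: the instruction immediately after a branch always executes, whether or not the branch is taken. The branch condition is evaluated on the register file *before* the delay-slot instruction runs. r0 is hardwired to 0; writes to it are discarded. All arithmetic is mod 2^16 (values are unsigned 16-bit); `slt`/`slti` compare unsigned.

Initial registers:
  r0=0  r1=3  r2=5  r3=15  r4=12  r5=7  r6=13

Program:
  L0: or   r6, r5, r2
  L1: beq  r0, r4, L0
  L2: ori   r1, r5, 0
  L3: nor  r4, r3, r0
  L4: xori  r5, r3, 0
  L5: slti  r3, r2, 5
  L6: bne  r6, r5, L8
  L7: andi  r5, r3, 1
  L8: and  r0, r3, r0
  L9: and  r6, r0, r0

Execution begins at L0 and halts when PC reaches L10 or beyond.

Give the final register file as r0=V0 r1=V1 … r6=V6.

[0] or   r6, r5, r2  →  {r0:0, r1:3, r2:5, r3:15, r4:12, r5:7, r6:7}
[1] beq  r0, r4, L0  →  {r0:0, r1:3, r2:5, r3:15, r4:12, r5:7, r6:7}  ⟨branch fallthrough⟩
[2] ori   r1, r5, 0  →  {r0:0, r1:7, r2:5, r3:15, r4:12, r5:7, r6:7}
[3] nor  r4, r3, r0  →  {r0:0, r1:7, r2:5, r3:15, r4:65520, r5:7, r6:7}
[4] xori  r5, r3, 0  →  {r0:0, r1:7, r2:5, r3:15, r4:65520, r5:15, r6:7}
[5] slti  r3, r2, 5  →  {r0:0, r1:7, r2:5, r3:0, r4:65520, r5:15, r6:7}
[6] bne  r6, r5, L8  →  {r0:0, r1:7, r2:5, r3:0, r4:65520, r5:15, r6:7}  ⟨branch taken⟩
[7] andi  r5, r3, 1  →  {r0:0, r1:7, r2:5, r3:0, r4:65520, r5:0, r6:7}
[8] and  r0, r3, r0  →  {r0:0, r1:7, r2:5, r3:0, r4:65520, r5:0, r6:7}
[9] and  r6, r0, r0  →  {r0:0, r1:7, r2:5, r3:0, r4:65520, r5:0, r6:0}

r0=0 r1=7 r2=5 r3=0 r4=65520 r5=0 r6=0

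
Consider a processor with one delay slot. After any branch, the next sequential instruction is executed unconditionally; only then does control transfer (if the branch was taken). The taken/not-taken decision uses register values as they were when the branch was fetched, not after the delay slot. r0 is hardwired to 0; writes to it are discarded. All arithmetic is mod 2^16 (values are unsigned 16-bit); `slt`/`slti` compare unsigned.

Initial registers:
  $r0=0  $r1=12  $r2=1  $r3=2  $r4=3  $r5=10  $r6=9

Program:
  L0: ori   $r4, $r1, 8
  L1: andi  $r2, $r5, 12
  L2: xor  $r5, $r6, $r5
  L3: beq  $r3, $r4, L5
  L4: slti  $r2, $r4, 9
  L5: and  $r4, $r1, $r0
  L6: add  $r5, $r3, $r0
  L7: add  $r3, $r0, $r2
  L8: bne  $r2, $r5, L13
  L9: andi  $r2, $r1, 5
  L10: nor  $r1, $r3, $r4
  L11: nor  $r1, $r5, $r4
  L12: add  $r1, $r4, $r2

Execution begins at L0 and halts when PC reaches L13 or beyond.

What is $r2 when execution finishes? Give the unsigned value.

4

PC=0  ori   $r4, $r1, 8      | $r0=0 $r1=12 $r2=1 $r3=2 $r4=12 $r5=10 $r6=9
PC=1  andi  $r2, $r5, 12     | $r0=0 $r1=12 $r2=8 $r3=2 $r4=12 $r5=10 $r6=9
PC=2  xor  $r5, $r6, $r5     | $r0=0 $r1=12 $r2=8 $r3=2 $r4=12 $r5=3 $r6=9
PC=3  beq  $r3, $r4, L5      | $r0=0 $r1=12 $r2=8 $r3=2 $r4=12 $r5=3 $r6=9  [not taken]
PC=4  slti  $r2, $r4, 9      | $r0=0 $r1=12 $r2=0 $r3=2 $r4=12 $r5=3 $r6=9
PC=5  and  $r4, $r1, $r0     | $r0=0 $r1=12 $r2=0 $r3=2 $r4=0 $r5=3 $r6=9
PC=6  add  $r5, $r3, $r0     | $r0=0 $r1=12 $r2=0 $r3=2 $r4=0 $r5=2 $r6=9
PC=7  add  $r3, $r0, $r2     | $r0=0 $r1=12 $r2=0 $r3=0 $r4=0 $r5=2 $r6=9
PC=8  bne  $r2, $r5, L13     | $r0=0 $r1=12 $r2=0 $r3=0 $r4=0 $r5=2 $r6=9  [TAKEN]
PC=9  andi  $r2, $r1, 5      | $r0=0 $r1=12 $r2=4 $r3=0 $r4=0 $r5=2 $r6=9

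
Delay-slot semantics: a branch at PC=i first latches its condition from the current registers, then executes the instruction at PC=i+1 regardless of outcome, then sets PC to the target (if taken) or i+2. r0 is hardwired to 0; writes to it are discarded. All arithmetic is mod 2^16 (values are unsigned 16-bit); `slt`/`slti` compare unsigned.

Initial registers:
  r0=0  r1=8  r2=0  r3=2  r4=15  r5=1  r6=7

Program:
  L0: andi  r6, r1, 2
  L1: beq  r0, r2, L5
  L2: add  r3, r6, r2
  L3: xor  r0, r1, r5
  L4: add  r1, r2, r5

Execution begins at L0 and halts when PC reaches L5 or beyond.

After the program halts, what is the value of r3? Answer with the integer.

0

#0 andi  r6, r1, 2 ; 0/8/0/2/15/1/0
#1 beq  r0, r2, L5 ; 0/8/0/2/15/1/0 ; →target
#2 add  r3, r6, r2 ; 0/8/0/0/15/1/0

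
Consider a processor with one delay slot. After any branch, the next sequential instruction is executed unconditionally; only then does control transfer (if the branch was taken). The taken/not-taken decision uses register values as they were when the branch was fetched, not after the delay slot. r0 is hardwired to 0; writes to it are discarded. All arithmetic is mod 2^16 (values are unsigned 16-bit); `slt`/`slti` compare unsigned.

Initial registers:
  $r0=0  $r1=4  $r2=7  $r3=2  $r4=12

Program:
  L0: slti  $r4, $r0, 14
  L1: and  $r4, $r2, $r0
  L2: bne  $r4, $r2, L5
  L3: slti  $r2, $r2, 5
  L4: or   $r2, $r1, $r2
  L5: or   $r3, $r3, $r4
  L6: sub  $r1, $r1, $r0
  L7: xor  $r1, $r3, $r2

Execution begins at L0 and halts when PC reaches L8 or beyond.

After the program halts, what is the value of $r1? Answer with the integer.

  step pc=0: slti  $r4, $r0, 14  regs=(0,4,7,2,1)
  step pc=1: and  $r4, $r2, $r0  regs=(0,4,7,2,0)
  step pc=2: bne  $r4, $r2, L5  cond=T  regs=(0,4,7,2,0)
  step pc=3: slti  $r2, $r2, 5  regs=(0,4,0,2,0)
  step pc=5: or   $r3, $r3, $r4  regs=(0,4,0,2,0)
  step pc=6: sub  $r1, $r1, $r0  regs=(0,4,0,2,0)
  step pc=7: xor  $r1, $r3, $r2  regs=(0,2,0,2,0)

2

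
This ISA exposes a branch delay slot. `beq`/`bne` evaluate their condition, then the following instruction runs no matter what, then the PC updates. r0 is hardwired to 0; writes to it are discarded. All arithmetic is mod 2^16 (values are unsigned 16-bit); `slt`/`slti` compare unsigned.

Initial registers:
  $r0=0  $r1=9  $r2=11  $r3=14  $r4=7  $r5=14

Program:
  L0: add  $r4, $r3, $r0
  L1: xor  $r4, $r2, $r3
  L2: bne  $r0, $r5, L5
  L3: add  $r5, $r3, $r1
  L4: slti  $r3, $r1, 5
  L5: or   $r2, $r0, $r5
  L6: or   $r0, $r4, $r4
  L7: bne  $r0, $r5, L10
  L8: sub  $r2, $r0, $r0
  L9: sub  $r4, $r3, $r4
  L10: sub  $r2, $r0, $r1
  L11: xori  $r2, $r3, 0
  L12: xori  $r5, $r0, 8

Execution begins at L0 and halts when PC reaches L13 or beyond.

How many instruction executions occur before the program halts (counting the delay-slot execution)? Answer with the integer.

11

#0 add  $r4, $r3, $r0 ; 0/9/11/14/14/14
#1 xor  $r4, $r2, $r3 ; 0/9/11/14/5/14
#2 bne  $r0, $r5, L5 ; 0/9/11/14/5/14 ; →target
#3 add  $r5, $r3, $r1 ; 0/9/11/14/5/23
#5 or   $r2, $r0, $r5 ; 0/9/23/14/5/23
#6 or   $r0, $r4, $r4 ; 0/9/23/14/5/23
#7 bne  $r0, $r5, L10 ; 0/9/23/14/5/23 ; →target
#8 sub  $r2, $r0, $r0 ; 0/9/0/14/5/23
#10 sub  $r2, $r0, $r1 ; 0/9/65527/14/5/23
#11 xori  $r2, $r3, 0 ; 0/9/14/14/5/23
#12 xori  $r5, $r0, 8 ; 0/9/14/14/5/8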